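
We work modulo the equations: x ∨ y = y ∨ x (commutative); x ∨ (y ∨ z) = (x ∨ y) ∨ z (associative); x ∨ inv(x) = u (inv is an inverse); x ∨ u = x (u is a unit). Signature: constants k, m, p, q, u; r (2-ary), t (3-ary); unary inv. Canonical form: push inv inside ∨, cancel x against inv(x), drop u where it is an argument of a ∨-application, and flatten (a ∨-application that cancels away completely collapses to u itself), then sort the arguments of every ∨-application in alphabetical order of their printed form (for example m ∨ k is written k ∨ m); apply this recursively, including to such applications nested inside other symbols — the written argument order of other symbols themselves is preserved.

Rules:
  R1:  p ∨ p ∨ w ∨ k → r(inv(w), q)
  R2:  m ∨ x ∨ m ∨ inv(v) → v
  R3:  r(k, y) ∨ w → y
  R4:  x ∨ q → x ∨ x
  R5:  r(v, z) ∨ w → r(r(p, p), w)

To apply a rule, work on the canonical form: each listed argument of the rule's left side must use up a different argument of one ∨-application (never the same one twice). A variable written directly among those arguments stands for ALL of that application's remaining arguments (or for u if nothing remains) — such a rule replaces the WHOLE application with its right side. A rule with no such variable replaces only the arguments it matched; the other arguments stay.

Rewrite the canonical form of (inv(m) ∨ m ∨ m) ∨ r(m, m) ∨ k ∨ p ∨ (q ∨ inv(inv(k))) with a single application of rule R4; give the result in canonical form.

Answer: k ∨ k ∨ k ∨ k ∨ m ∨ m ∨ p ∨ p ∨ r(m, m) ∨ r(m, m)

Derivation:
Canonical form:  k ∨ k ∨ m ∨ p ∨ q ∨ r(m, m)
R4 matches:  uses q;  x := k ∨ k ∨ m ∨ p ∨ r(m, m)
The variable takes the whole remainder — replace the entire application.
New term:  k ∨ k ∨ k ∨ k ∨ m ∨ m ∨ p ∨ p ∨ r(m, m) ∨ r(m, m)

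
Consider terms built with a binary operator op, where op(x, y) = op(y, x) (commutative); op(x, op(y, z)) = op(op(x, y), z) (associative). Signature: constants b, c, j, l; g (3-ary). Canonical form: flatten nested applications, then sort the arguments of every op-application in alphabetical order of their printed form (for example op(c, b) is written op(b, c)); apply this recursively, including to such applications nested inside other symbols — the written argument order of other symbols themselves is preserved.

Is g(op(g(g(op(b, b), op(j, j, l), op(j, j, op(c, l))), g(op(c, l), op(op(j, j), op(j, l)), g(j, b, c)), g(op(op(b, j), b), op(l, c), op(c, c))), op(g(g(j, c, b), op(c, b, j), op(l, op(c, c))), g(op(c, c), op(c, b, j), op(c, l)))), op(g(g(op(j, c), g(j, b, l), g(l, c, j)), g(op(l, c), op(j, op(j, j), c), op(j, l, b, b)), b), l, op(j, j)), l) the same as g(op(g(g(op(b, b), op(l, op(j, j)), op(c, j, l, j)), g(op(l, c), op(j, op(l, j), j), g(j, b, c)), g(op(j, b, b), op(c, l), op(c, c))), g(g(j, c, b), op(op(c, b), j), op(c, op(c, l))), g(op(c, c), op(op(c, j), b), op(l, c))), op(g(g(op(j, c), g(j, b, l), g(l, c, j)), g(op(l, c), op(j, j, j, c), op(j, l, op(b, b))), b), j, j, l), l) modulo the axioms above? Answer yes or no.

Left:  g(op(g(g(op(b, b), op(j, j, l), op(j, j, op(c, l))), g(op(c, l), op(op(j, j), op(j, l)), g(j, b, c)), g(op(op(b, j), b), op(l, c), op(c, c))), op(g(g(j, c, b), op(c, b, j), op(l, op(c, c))), g(op(c, c), op(c, b, j), op(c, l)))), op(g(g(op(j, c), g(j, b, l), g(l, c, j)), g(op(l, c), op(j, op(j, j), c), op(j, l, b, b)), b), l, op(j, j)), l)
  Work inside:  op(g(g(op(b, b), op(j, j, l), op(j, j, op(c, l))), g(op(c, l), op(op(j, j), op(j, l)), g(j, b, c)), g(op(op(b, j), b), op(l, c), op(c, c))), op(g(g(j, c, b), op(c, b, j), op(l, op(c, c))), g(op(c, c), op(c, b, j), op(c, l))))
  Flatten:  op(g(g(op(b, b), op(j, j, l), op(j, j, op(c, l))), g(op(c, l), op(op(j, j), op(j, l)), g(j, b, c)), g(op(op(b, j), b), op(l, c), op(c, c))), g(g(j, c, b), op(c, b, j), op(l, op(c, c))), g(op(c, c), op(c, b, j), op(c, l)))
  Simplify inside:  g(g(op(b, b), op(j, j, l), op(j, j, op(c, l))), g(op(c, l), op(op(j, j), op(j, l)), g(j, b, c)), g(op(op(b, j), b), op(l, c), op(c, c)))  →  g(g(op(b, b), op(j, j, l), op(c, j, j, l)), g(op(c, l), op(j, j, j, l), g(j, b, c)), g(op(b, b, j), op(c, l), op(c, c)))
  Simplify inside:  g(g(j, c, b), op(c, b, j), op(l, op(c, c)))  →  g(g(j, c, b), op(b, c, j), op(c, c, l))
  Canonicalize subterm:  g(op(c, c), op(c, b, j), op(c, l))  →  g(op(c, c), op(b, c, j), op(c, l))
  Sort arguments:  op(g(g(j, c, b), op(b, c, j), op(c, c, l)), g(g(op(b, b), op(j, j, l), op(c, j, j, l)), g(op(c, l), op(j, j, j, l), g(j, b, c)), g(op(b, b, j), op(c, l), op(c, c))), g(op(c, c), op(b, c, j), op(c, l)))
  Rebuild:  g(op(g(g(j, c, b), op(b, c, j), op(c, c, l)), g(g(op(b, b), op(j, j, l), op(c, j, j, l)), g(op(c, l), op(j, j, j, l), g(j, b, c)), g(op(b, b, j), op(c, l), op(c, c))), g(op(c, c), op(b, c, j), op(c, l))), op(g(g(op(c, j), g(j, b, l), g(l, c, j)), g(op(c, l), op(c, j, j, j), op(b, b, j, l)), b), j, j, l), l)
Right:  g(op(g(g(op(b, b), op(l, op(j, j)), op(c, j, l, j)), g(op(l, c), op(j, op(l, j), j), g(j, b, c)), g(op(j, b, b), op(c, l), op(c, c))), g(g(j, c, b), op(op(c, b), j), op(c, op(c, l))), g(op(c, c), op(op(c, j), b), op(l, c))), op(g(g(op(j, c), g(j, b, l), g(l, c, j)), g(op(l, c), op(j, j, j, c), op(j, l, op(b, b))), b), j, j, l), l)
  Focus inside:  op(g(g(op(b, b), op(l, op(j, j)), op(c, j, l, j)), g(op(l, c), op(j, op(l, j), j), g(j, b, c)), g(op(j, b, b), op(c, l), op(c, c))), g(g(j, c, b), op(op(c, b), j), op(c, op(c, l))), g(op(c, c), op(op(c, j), b), op(l, c)))
  Simplify inside:  g(g(op(b, b), op(l, op(j, j)), op(c, j, l, j)), g(op(l, c), op(j, op(l, j), j), g(j, b, c)), g(op(j, b, b), op(c, l), op(c, c)))  →  g(g(op(b, b), op(j, j, l), op(c, j, j, l)), g(op(c, l), op(j, j, j, l), g(j, b, c)), g(op(b, b, j), op(c, l), op(c, c)))
  Inside:  g(g(j, c, b), op(op(c, b), j), op(c, op(c, l)))  →  g(g(j, c, b), op(b, c, j), op(c, c, l))
  Simplify inside:  g(op(c, c), op(op(c, j), b), op(l, c))  →  g(op(c, c), op(b, c, j), op(c, l))
  Sort:  op(g(g(j, c, b), op(b, c, j), op(c, c, l)), g(g(op(b, b), op(j, j, l), op(c, j, j, l)), g(op(c, l), op(j, j, j, l), g(j, b, c)), g(op(b, b, j), op(c, l), op(c, c))), g(op(c, c), op(b, c, j), op(c, l)))
  Rebuild:  g(op(g(g(j, c, b), op(b, c, j), op(c, c, l)), g(g(op(b, b), op(j, j, l), op(c, j, j, l)), g(op(c, l), op(j, j, j, l), g(j, b, c)), g(op(b, b, j), op(c, l), op(c, c))), g(op(c, c), op(b, c, j), op(c, l))), op(g(g(op(c, j), g(j, b, l), g(l, c, j)), g(op(c, l), op(c, j, j, j), op(b, b, j, l)), b), j, j, l), l)

Answer: yes — both canonical forms are g(op(g(g(j, c, b), op(b, c, j), op(c, c, l)), g(g(op(b, b), op(j, j, l), op(c, j, j, l)), g(op(c, l), op(j, j, j, l), g(j, b, c)), g(op(b, b, j), op(c, l), op(c, c))), g(op(c, c), op(b, c, j), op(c, l))), op(g(g(op(c, j), g(j, b, l), g(l, c, j)), g(op(c, l), op(c, j, j, j), op(b, b, j, l)), b), j, j, l), l)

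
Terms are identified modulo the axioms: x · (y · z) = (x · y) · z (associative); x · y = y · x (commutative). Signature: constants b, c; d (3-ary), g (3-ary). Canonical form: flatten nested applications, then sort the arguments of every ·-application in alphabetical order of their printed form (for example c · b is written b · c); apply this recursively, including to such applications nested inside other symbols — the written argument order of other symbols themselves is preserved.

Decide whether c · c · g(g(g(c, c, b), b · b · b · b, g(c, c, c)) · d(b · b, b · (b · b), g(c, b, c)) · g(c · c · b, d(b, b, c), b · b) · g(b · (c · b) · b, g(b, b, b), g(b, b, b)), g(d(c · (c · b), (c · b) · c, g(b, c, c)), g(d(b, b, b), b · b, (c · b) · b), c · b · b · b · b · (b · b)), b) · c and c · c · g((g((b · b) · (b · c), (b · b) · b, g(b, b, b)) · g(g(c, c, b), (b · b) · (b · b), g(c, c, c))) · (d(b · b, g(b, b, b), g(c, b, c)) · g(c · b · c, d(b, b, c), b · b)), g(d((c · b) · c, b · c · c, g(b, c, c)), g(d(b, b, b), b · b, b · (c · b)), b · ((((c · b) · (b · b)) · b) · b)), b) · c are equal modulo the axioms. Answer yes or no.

Left:  c · c · g(g(g(c, c, b), b · b · b · b, g(c, c, c)) · d(b · b, b · (b · b), g(c, b, c)) · g(c · c · b, d(b, b, c), b · b) · g(b · (c · b) · b, g(b, b, b), g(b, b, b)), g(d(c · (c · b), (c · b) · c, g(b, c, c)), g(d(b, b, b), b · b, (c · b) · b), c · b · b · b · b · (b · b)), b) · c
  Canonicalize subterm:  g(g(g(c, c, b), b · b · b · b, g(c, c, c)) · d(b · b, b · (b · b), g(c, b, c)) · g(c · c · b, d(b, b, c), b · b) · g(b · (c · b) · b, g(b, b, b), g(b, b, b)), g(d(c · (c · b), (c · b) · c, g(b, c, c)), g(d(b, b, b), b · b, (c · b) · b), c · b · b · b · b · (b · b)), b)  →  g(d(b · b, b · b · b, g(c, b, c)) · g(b · b · b · c, g(b, b, b), g(b, b, b)) · g(b · c · c, d(b, b, c), b · b) · g(g(c, c, b), b · b · b · b, g(c, c, c)), g(d(b · c · c, b · c · c, g(b, c, c)), g(d(b, b, b), b · b, b · b · c), b · b · b · b · b · b · c), b)
  Sort:  c · c · c · g(d(b · b, b · b · b, g(c, b, c)) · g(b · b · b · c, g(b, b, b), g(b, b, b)) · g(b · c · c, d(b, b, c), b · b) · g(g(c, c, b), b · b · b · b, g(c, c, c)), g(d(b · c · c, b · c · c, g(b, c, c)), g(d(b, b, b), b · b, b · b · c), b · b · b · b · b · b · c), b)
Right:  c · c · g((g((b · b) · (b · c), (b · b) · b, g(b, b, b)) · g(g(c, c, b), (b · b) · (b · b), g(c, c, c))) · (d(b · b, g(b, b, b), g(c, b, c)) · g(c · b · c, d(b, b, c), b · b)), g(d((c · b) · c, b · c · c, g(b, c, c)), g(d(b, b, b), b · b, b · (c · b)), b · ((((c · b) · (b · b)) · b) · b)), b) · c
  Simplify inside:  g((g((b · b) · (b · c), (b · b) · b, g(b, b, b)) · g(g(c, c, b), (b · b) · (b · b), g(c, c, c))) · (d(b · b, g(b, b, b), g(c, b, c)) · g(c · b · c, d(b, b, c), b · b)), g(d((c · b) · c, b · c · c, g(b, c, c)), g(d(b, b, b), b · b, b · (c · b)), b · ((((c · b) · (b · b)) · b) · b)), b)  →  g(d(b · b, g(b, b, b), g(c, b, c)) · g(b · b · b · c, b · b · b, g(b, b, b)) · g(b · c · c, d(b, b, c), b · b) · g(g(c, c, b), b · b · b · b, g(c, c, c)), g(d(b · c · c, b · c · c, g(b, c, c)), g(d(b, b, b), b · b, b · b · c), b · b · b · b · b · b · c), b)
  Sort arguments:  c · c · c · g(d(b · b, g(b, b, b), g(c, b, c)) · g(b · b · b · c, b · b · b, g(b, b, b)) · g(b · c · c, d(b, b, c), b · b) · g(g(c, c, b), b · b · b · b, g(c, c, c)), g(d(b · c · c, b · c · c, g(b, c, c)), g(d(b, b, b), b · b, b · b · c), b · b · b · b · b · b · c), b)

Answer: no — c · c · c · g(d(b · b, b · b · b, g(c, b, c)) · g(b · b · b · c, g(b, b, b), g(b, b, b)) · g(b · c · c, d(b, b, c), b · b) · g(g(c, c, b), b · b · b · b, g(c, c, c)), g(d(b · c · c, b · c · c, g(b, c, c)), g(d(b, b, b), b · b, b · b · c), b · b · b · b · b · b · c), b) vs c · c · c · g(d(b · b, g(b, b, b), g(c, b, c)) · g(b · b · b · c, b · b · b, g(b, b, b)) · g(b · c · c, d(b, b, c), b · b) · g(g(c, c, b), b · b · b · b, g(c, c, c)), g(d(b · c · c, b · c · c, g(b, c, c)), g(d(b, b, b), b · b, b · b · c), b · b · b · b · b · b · c), b)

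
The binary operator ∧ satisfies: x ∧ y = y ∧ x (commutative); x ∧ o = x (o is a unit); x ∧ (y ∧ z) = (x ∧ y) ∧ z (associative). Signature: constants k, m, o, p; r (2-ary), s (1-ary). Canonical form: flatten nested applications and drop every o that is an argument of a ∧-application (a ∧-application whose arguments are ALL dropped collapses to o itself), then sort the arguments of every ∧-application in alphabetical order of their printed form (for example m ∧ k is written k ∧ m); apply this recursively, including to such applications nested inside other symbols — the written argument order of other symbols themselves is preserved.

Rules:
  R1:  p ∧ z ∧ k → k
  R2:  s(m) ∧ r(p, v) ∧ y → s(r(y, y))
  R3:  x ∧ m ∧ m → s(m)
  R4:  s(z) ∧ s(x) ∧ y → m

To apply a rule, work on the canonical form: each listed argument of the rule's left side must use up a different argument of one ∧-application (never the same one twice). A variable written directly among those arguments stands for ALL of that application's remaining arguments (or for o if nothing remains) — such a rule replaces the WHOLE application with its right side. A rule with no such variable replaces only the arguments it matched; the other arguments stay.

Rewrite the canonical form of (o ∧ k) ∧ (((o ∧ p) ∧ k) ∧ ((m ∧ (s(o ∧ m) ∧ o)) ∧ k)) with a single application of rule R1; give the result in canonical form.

Answer: k

Derivation:
Canonical form:  k ∧ k ∧ k ∧ m ∧ p ∧ s(m)
Match R1:  consume k, p;  z := k ∧ k ∧ m ∧ s(m)
Every leftover argument binds to the variable; the entire application is replaced.
Giving:  k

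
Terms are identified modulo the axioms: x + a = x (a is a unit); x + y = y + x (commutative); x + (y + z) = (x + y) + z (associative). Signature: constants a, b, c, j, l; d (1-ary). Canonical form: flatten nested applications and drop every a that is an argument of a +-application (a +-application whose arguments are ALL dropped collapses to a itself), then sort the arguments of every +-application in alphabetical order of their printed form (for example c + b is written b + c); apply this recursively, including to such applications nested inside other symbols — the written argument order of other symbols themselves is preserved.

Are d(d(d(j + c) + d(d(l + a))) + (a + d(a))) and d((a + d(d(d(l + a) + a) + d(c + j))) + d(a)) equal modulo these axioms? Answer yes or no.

Answer: yes — both canonical forms are d(d(a) + d(d(c + j) + d(d(l))))

Derivation:
Left:  d(d(d(j + c) + d(d(l + a))) + (a + d(a)))
  Focus inside:  d(d(j + c) + d(d(l + a))) + (a + d(a))
  Un-nest:  d(d(j + c) + d(d(l + a))) + a + d(a)
  Simplify inside:  d(d(j + c) + d(d(l + a)))  →  d(d(c + j) + d(d(l)))
  Units out:  drop a
  Order the arguments:  d(a) + d(d(c + j) + d(d(l)))
  Put back:  d(d(a) + d(d(c + j) + d(d(l))))
Right:  d((a + d(d(d(l + a) + a) + d(c + j))) + d(a))
  Work inside:  (a + d(d(d(l + a) + a) + d(c + j))) + d(a)
  Flatten:  a + d(d(d(l + a) + a) + d(c + j)) + d(a)
  Simplify inside:  d(d(d(l + a) + a) + d(c + j))  →  d(d(c + j) + d(d(l)))
  Unit:  drop a
  Order the arguments:  d(a) + d(d(c + j) + d(d(l)))
  Put back:  d(d(a) + d(d(c + j) + d(d(l))))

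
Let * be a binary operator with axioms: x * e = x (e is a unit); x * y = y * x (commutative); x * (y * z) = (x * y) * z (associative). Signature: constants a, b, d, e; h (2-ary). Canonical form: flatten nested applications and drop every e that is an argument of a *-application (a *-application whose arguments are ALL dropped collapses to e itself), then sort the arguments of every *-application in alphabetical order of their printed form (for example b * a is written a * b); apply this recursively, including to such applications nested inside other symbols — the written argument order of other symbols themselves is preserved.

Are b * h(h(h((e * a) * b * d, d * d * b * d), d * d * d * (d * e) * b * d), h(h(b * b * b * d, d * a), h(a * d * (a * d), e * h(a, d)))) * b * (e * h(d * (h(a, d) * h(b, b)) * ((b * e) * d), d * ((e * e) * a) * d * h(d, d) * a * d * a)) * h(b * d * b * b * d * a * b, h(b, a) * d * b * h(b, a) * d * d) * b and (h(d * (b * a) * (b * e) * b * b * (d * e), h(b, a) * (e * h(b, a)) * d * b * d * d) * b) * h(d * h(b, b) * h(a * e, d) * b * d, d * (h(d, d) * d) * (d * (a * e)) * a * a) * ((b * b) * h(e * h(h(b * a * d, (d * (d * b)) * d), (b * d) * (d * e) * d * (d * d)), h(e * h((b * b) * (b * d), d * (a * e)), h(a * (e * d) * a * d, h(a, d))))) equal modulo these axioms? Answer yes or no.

Left:  b * h(h(h((e * a) * b * d, d * d * b * d), d * d * d * (d * e) * b * d), h(h(b * b * b * d, d * a), h(a * d * (a * d), e * h(a, d)))) * b * (e * h(d * (h(a, d) * h(b, b)) * ((b * e) * d), d * ((e * e) * a) * d * h(d, d) * a * d * a)) * h(b * d * b * b * d * a * b, h(b, a) * d * b * h(b, a) * d * d) * b
  Flatten:  b * h(h(h((e * a) * b * d, d * d * b * d), d * d * d * (d * e) * b * d), h(h(b * b * b * d, d * a), h(a * d * (a * d), e * h(a, d)))) * b * e * h(d * (h(a, d) * h(b, b)) * ((b * e) * d), d * ((e * e) * a) * d * h(d, d) * a * d * a) * h(b * d * b * b * d * a * b, h(b, a) * d * b * h(b, a) * d * d) * b
  Simplify inside:  h(h(h((e * a) * b * d, d * d * b * d), d * d * d * (d * e) * b * d), h(h(b * b * b * d, d * a), h(a * d * (a * d), e * h(a, d))))  →  h(h(h(a * b * d, b * d * d * d), b * d * d * d * d * d), h(h(b * b * b * d, a * d), h(a * a * d * d, h(a, d))))
  Inside:  h(d * (h(a, d) * h(b, b)) * ((b * e) * d), d * ((e * e) * a) * d * h(d, d) * a * d * a)  →  h(b * d * d * h(a, d) * h(b, b), a * a * a * d * d * d * h(d, d))
  Simplify inside:  h(b * d * b * b * d * a * b, h(b, a) * d * b * h(b, a) * d * d)  →  h(a * b * b * b * b * d * d, b * d * d * d * h(b, a) * h(b, a))
  Units out:  drop e
  Sort arguments:  b * b * b * h(a * b * b * b * b * d * d, b * d * d * d * h(b, a) * h(b, a)) * h(b * d * d * h(a, d) * h(b, b), a * a * a * d * d * d * h(d, d)) * h(h(h(a * b * d, b * d * d * d), b * d * d * d * d * d), h(h(b * b * b * d, a * d), h(a * a * d * d, h(a, d))))
Right:  (h(d * (b * a) * (b * e) * b * b * (d * e), h(b, a) * (e * h(b, a)) * d * b * d * d) * b) * h(d * h(b, b) * h(a * e, d) * b * d, d * (h(d, d) * d) * (d * (a * e)) * a * a) * ((b * b) * h(e * h(h(b * a * d, (d * (d * b)) * d), (b * d) * (d * e) * d * (d * d)), h(e * h((b * b) * (b * d), d * (a * e)), h(a * (e * d) * a * d, h(a, d)))))
  Un-nest:  h(d * (b * a) * (b * e) * b * b * (d * e), h(b, a) * (e * h(b, a)) * d * b * d * d) * b * h(d * h(b, b) * h(a * e, d) * b * d, d * (h(d, d) * d) * (d * (a * e)) * a * a) * b * b * h(e * h(h(b * a * d, (d * (d * b)) * d), (b * d) * (d * e) * d * (d * d)), h(e * h((b * b) * (b * d), d * (a * e)), h(a * (e * d) * a * d, h(a, d))))
  Canonicalize subterm:  h(d * (b * a) * (b * e) * b * b * (d * e), h(b, a) * (e * h(b, a)) * d * b * d * d)  →  h(a * b * b * b * b * d * d, b * d * d * d * h(b, a) * h(b, a))
  Inside:  h(d * h(b, b) * h(a * e, d) * b * d, d * (h(d, d) * d) * (d * (a * e)) * a * a)  →  h(b * d * d * h(a, d) * h(b, b), a * a * a * d * d * d * h(d, d))
  Simplify inside:  h(e * h(h(b * a * d, (d * (d * b)) * d), (b * d) * (d * e) * d * (d * d)), h(e * h((b * b) * (b * d), d * (a * e)), h(a * (e * d) * a * d, h(a, d))))  →  h(h(h(a * b * d, b * d * d * d), b * d * d * d * d * d), h(h(b * b * b * d, a * d), h(a * a * d * d, h(a, d))))
  Sort:  b * b * b * h(a * b * b * b * b * d * d, b * d * d * d * h(b, a) * h(b, a)) * h(b * d * d * h(a, d) * h(b, b), a * a * a * d * d * d * h(d, d)) * h(h(h(a * b * d, b * d * d * d), b * d * d * d * d * d), h(h(b * b * b * d, a * d), h(a * a * d * d, h(a, d))))

Answer: yes — both canonical forms are b * b * b * h(a * b * b * b * b * d * d, b * d * d * d * h(b, a) * h(b, a)) * h(b * d * d * h(a, d) * h(b, b), a * a * a * d * d * d * h(d, d)) * h(h(h(a * b * d, b * d * d * d), b * d * d * d * d * d), h(h(b * b * b * d, a * d), h(a * a * d * d, h(a, d))))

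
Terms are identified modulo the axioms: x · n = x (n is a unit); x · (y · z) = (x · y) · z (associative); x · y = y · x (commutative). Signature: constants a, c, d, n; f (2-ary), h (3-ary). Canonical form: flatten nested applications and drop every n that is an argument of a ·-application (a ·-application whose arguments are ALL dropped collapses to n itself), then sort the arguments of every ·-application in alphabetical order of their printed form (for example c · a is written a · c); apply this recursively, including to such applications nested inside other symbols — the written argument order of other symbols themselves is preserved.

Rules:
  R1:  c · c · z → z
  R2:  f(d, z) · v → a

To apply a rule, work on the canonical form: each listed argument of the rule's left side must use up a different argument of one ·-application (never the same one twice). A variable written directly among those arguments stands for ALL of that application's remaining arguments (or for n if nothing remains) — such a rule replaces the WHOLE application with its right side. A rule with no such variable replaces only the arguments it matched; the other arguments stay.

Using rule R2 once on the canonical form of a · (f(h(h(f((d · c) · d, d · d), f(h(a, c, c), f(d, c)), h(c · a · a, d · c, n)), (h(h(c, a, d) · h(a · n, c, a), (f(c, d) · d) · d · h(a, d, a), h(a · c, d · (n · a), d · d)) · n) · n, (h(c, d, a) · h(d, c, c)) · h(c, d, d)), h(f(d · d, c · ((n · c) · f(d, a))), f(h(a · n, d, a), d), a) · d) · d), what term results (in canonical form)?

Answer: a · d · f(h(h(f(c · d · d, d · d), f(h(a, c, c), f(d, c)), h(a · a · c, c · d, n)), h(h(a, c, a) · h(c, a, d), d · d · f(c, d) · h(a, d, a), h(a · c, a · d, d · d)), h(c, d, a) · h(c, d, d) · h(d, c, c)), d · h(f(d · d, a), f(h(a, d, a), d), a))

Derivation:
Canonical form:  a · d · f(h(h(f(c · d · d, d · d), f(h(a, c, c), f(d, c)), h(a · a · c, c · d, n)), h(h(a, c, a) · h(c, a, d), d · d · f(c, d) · h(a, d, a), h(a · c, a · d, d · d)), h(c, d, a) · h(c, d, d) · h(d, c, c)), d · h(f(d · d, c · c · f(d, a)), f(h(a, d, a), d), a))
R2 matches:  uses f(d, a);  v := c · c, z := a
The extension variable absorbs all remaining arguments, so the whole application is rewritten.
Result:  a · d · f(h(h(f(c · d · d, d · d), f(h(a, c, c), f(d, c)), h(a · a · c, c · d, n)), h(h(a, c, a) · h(c, a, d), d · d · f(c, d) · h(a, d, a), h(a · c, a · d, d · d)), h(c, d, a) · h(c, d, d) · h(d, c, c)), d · h(f(d · d, a), f(h(a, d, a), d), a))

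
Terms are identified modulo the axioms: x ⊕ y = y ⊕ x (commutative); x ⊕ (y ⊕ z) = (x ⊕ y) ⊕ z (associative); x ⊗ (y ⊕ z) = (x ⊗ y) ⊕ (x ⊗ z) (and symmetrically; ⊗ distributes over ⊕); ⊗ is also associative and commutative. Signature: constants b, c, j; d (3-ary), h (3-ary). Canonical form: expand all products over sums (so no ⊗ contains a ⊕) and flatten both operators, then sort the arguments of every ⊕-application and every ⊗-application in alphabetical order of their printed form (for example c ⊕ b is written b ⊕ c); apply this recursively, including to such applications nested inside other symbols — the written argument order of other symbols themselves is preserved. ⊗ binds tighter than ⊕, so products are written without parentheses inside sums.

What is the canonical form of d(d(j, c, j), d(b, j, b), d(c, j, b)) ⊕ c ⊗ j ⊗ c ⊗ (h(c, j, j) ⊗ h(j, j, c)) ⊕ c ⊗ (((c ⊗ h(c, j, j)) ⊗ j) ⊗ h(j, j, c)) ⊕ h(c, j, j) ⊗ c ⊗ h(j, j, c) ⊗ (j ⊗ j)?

Answer: c ⊗ c ⊗ h(c, j, j) ⊗ h(j, j, c) ⊗ j ⊕ c ⊗ c ⊗ h(c, j, j) ⊗ h(j, j, c) ⊗ j ⊕ c ⊗ h(c, j, j) ⊗ h(j, j, c) ⊗ j ⊗ j ⊕ d(d(j, c, j), d(b, j, b), d(c, j, b))

Derivation:
Flatten:  d(d(j, c, j), d(b, j, b), d(c, j, b)) ⊕ c ⊗ c ⊗ h(c, j, j) ⊗ h(j, j, c) ⊗ j ⊕ c ⊗ c ⊗ h(c, j, j) ⊗ h(j, j, c) ⊗ j ⊕ c ⊗ h(c, j, j) ⊗ h(j, j, c) ⊗ j ⊗ j
Sort arguments:  c ⊗ c ⊗ h(c, j, j) ⊗ h(j, j, c) ⊗ j ⊕ c ⊗ c ⊗ h(c, j, j) ⊗ h(j, j, c) ⊗ j ⊕ c ⊗ h(c, j, j) ⊗ h(j, j, c) ⊗ j ⊗ j ⊕ d(d(j, c, j), d(b, j, b), d(c, j, b))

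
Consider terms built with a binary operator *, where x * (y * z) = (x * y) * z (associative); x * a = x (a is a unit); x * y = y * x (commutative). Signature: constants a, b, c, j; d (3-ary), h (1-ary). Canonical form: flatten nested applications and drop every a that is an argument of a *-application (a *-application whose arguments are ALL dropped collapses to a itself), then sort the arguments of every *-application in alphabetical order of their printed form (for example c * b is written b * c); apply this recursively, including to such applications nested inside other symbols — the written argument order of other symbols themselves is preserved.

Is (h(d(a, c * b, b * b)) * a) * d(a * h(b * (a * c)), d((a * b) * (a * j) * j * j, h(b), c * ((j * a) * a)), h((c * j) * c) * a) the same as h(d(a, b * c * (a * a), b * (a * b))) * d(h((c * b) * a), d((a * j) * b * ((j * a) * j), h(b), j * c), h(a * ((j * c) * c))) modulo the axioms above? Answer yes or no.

Left:  (h(d(a, c * b, b * b)) * a) * d(a * h(b * (a * c)), d((a * b) * (a * j) * j * j, h(b), c * ((j * a) * a)), h((c * j) * c) * a)
  Merge nested applications:  h(d(a, c * b, b * b)) * a * d(a * h(b * (a * c)), d((a * b) * (a * j) * j * j, h(b), c * ((j * a) * a)), h((c * j) * c) * a)
  Simplify inside:  h(d(a, c * b, b * b))  →  h(d(a, b * c, b * b))
  Canonicalize subterm:  d(a * h(b * (a * c)), d((a * b) * (a * j) * j * j, h(b), c * ((j * a) * a)), h((c * j) * c) * a)  →  d(h(b * c), d(b * j * j * j, h(b), c * j), h(c * c * j))
  Unit:  drop a
  Sort arguments:  d(h(b * c), d(b * j * j * j, h(b), c * j), h(c * c * j)) * h(d(a, b * c, b * b))
Right:  h(d(a, b * c * (a * a), b * (a * b))) * d(h((c * b) * a), d((a * j) * b * ((j * a) * j), h(b), j * c), h(a * ((j * c) * c)))
  Canonicalize subterm:  h(d(a, b * c * (a * a), b * (a * b)))  →  h(d(a, b * c, b * b))
  Simplify inside:  d(h((c * b) * a), d((a * j) * b * ((j * a) * j), h(b), j * c), h(a * ((j * c) * c)))  →  d(h(b * c), d(b * j * j * j, h(b), c * j), h(c * c * j))
  Sort:  d(h(b * c), d(b * j * j * j, h(b), c * j), h(c * c * j)) * h(d(a, b * c, b * b))

Answer: yes — both canonical forms are d(h(b * c), d(b * j * j * j, h(b), c * j), h(c * c * j)) * h(d(a, b * c, b * b))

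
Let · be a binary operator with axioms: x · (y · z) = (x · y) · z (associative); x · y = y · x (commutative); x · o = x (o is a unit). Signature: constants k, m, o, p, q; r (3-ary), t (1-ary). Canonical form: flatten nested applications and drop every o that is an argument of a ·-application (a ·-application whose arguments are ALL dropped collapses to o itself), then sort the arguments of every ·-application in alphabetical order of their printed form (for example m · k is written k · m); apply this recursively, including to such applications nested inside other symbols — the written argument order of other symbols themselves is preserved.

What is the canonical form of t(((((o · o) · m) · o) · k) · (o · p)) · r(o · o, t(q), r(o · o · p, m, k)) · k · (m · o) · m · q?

Merge nested applications:  t(((((o · o) · m) · o) · k) · (o · p)) · r(o · o, t(q), r(o · o · p, m, k)) · k · m · o · m · q
Canonicalize subterm:  t(((((o · o) · m) · o) · k) · (o · p))  →  t(k · m · p)
Inside:  r(o · o, t(q), r(o · o · p, m, k))  →  r(o, t(q), r(p, m, k))
Unit:  drop o
Sort:  k · m · m · q · r(o, t(q), r(p, m, k)) · t(k · m · p)

Answer: k · m · m · q · r(o, t(q), r(p, m, k)) · t(k · m · p)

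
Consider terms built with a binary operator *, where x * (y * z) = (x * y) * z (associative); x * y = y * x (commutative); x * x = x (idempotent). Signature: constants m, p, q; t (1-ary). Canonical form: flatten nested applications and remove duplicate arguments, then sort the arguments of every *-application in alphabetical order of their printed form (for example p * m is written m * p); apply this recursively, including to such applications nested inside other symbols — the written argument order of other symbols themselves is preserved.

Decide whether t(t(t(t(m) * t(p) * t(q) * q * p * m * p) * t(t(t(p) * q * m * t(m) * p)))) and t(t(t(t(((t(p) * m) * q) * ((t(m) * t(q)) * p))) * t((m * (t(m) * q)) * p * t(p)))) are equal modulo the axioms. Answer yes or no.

Answer: no — t(t(t(m * p * q * t(m) * t(p) * t(q)) * t(t(m * p * q * t(m) * t(p))))) vs t(t(t(m * p * q * t(m) * t(p)) * t(t(m * p * q * t(m) * t(p) * t(q)))))

Derivation:
Left:  t(t(t(t(m) * t(p) * t(q) * q * p * m * p) * t(t(t(p) * q * m * t(m) * p))))
  Descend into:  t(t(m) * t(p) * t(q) * q * p * m * p) * t(t(t(p) * q * m * t(m) * p))
  Canonicalize subterm:  t(t(m) * t(p) * t(q) * q * p * m * p)  →  t(m * p * q * t(m) * t(p) * t(q))
  Inside:  t(t(t(p) * q * m * t(m) * p))  →  t(t(m * p * q * t(m) * t(p)))
  Sort arguments:  t(m * p * q * t(m) * t(p) * t(q)) * t(t(m * p * q * t(m) * t(p)))
  Put back:  t(t(t(m * p * q * t(m) * t(p) * t(q)) * t(t(m * p * q * t(m) * t(p)))))
Right:  t(t(t(t(((t(p) * m) * q) * ((t(m) * t(q)) * p))) * t((m * (t(m) * q)) * p * t(p))))
  Focus inside:  t(t(((t(p) * m) * q) * ((t(m) * t(q)) * p))) * t((m * (t(m) * q)) * p * t(p))
  Inside:  t(t(((t(p) * m) * q) * ((t(m) * t(q)) * p)))  →  t(t(m * p * q * t(m) * t(p) * t(q)))
  Canonicalize subterm:  t((m * (t(m) * q)) * p * t(p))  →  t(m * p * q * t(m) * t(p))
  Order the arguments:  t(m * p * q * t(m) * t(p)) * t(t(m * p * q * t(m) * t(p) * t(q)))
  Rebuild:  t(t(t(m * p * q * t(m) * t(p)) * t(t(m * p * q * t(m) * t(p) * t(q)))))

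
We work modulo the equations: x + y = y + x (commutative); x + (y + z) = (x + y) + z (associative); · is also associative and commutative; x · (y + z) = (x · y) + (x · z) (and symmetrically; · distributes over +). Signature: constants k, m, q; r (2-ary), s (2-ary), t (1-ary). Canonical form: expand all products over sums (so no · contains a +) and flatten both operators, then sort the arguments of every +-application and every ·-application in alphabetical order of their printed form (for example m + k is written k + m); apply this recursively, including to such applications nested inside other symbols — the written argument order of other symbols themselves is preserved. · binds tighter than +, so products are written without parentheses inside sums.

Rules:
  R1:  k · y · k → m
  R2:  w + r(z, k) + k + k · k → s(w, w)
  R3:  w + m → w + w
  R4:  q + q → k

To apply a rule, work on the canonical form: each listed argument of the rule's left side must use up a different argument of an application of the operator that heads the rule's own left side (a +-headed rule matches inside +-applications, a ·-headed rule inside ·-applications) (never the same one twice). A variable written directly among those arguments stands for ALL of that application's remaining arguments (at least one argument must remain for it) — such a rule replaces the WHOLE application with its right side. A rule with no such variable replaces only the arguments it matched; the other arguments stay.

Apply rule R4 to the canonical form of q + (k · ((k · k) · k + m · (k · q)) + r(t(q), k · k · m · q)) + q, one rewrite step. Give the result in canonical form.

Canonical form:  k · k · k · k + k · k · m · q + q + q + r(t(q), k · k · m · q)
R4 matches:  uses q, q
New term:  k + k · k · k · k + k · k · m · q + r(t(q), k · k · m · q)

Answer: k + k · k · k · k + k · k · m · q + r(t(q), k · k · m · q)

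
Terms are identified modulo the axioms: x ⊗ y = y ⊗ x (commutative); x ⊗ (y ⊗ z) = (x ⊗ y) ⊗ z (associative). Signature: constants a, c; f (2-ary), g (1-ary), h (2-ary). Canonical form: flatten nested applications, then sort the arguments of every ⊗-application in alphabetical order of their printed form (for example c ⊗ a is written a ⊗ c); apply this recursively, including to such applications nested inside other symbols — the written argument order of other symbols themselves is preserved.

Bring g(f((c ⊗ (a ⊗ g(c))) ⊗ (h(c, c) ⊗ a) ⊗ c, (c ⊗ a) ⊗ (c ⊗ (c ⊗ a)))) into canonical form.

Answer: g(f(a ⊗ a ⊗ c ⊗ c ⊗ g(c) ⊗ h(c, c), a ⊗ a ⊗ c ⊗ c ⊗ c))

Derivation:
Descend into:  (c ⊗ (a ⊗ g(c))) ⊗ (h(c, c) ⊗ a) ⊗ c
Un-nest:  c ⊗ a ⊗ g(c) ⊗ h(c, c) ⊗ a ⊗ c
Order the arguments:  a ⊗ a ⊗ c ⊗ c ⊗ g(c) ⊗ h(c, c)
Put back:  g(f(a ⊗ a ⊗ c ⊗ c ⊗ g(c) ⊗ h(c, c), a ⊗ a ⊗ c ⊗ c ⊗ c))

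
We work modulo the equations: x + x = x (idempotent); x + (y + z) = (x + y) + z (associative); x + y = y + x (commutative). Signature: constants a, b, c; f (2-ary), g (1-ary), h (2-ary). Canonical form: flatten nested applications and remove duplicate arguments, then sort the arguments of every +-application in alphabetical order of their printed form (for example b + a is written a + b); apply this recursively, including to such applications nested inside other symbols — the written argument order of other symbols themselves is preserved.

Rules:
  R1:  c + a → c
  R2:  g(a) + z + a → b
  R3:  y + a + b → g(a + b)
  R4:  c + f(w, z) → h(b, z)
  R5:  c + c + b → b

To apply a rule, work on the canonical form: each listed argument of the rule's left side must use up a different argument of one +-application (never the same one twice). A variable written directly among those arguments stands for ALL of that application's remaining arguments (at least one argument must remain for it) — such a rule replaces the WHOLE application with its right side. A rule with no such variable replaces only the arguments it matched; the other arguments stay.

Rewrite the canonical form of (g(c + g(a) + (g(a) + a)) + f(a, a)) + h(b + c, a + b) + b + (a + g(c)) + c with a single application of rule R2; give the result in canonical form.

Answer: a + b + c + f(a, a) + g(b) + g(c) + h(b + c, a + b)

Derivation:
Canonical form:  a + b + c + f(a, a) + g(a + c + g(a)) + g(c) + h(b + c, a + b)
Match R2:  consume a, g(a);  z := c
Every leftover argument binds to the variable; the entire application is replaced.
New term:  a + b + c + f(a, a) + g(b) + g(c) + h(b + c, a + b)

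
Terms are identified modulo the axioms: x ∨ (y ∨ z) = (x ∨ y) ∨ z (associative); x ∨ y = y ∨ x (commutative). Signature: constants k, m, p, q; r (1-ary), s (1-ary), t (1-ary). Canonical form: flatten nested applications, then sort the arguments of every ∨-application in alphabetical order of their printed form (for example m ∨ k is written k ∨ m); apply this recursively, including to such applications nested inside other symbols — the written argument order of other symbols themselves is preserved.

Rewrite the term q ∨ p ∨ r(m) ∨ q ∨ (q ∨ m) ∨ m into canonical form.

Merge nested applications:  q ∨ p ∨ r(m) ∨ q ∨ q ∨ m ∨ m
Sort:  m ∨ m ∨ p ∨ q ∨ q ∨ q ∨ r(m)

Answer: m ∨ m ∨ p ∨ q ∨ q ∨ q ∨ r(m)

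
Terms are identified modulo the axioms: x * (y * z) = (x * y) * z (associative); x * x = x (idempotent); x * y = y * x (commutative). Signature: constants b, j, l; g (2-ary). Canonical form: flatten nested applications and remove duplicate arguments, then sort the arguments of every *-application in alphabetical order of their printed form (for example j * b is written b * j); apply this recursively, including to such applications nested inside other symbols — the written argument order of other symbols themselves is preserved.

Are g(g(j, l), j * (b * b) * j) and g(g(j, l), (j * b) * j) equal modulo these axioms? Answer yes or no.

Answer: yes — both canonical forms are g(g(j, l), b * j)

Derivation:
Left:  g(g(j, l), j * (b * b) * j)
  Work inside:  j * (b * b) * j
  Flatten:  j * b * b * j
  Drop duplicates:  drop duplicate b, j
  Sort arguments:  b * j
  Reassemble:  g(g(j, l), b * j)
Right:  g(g(j, l), (j * b) * j)
  Descend into:  (j * b) * j
  Merge nested applications:  j * b * j
  Deduplicate:  drop duplicate j
  Sort:  b * j
  Reassemble:  g(g(j, l), b * j)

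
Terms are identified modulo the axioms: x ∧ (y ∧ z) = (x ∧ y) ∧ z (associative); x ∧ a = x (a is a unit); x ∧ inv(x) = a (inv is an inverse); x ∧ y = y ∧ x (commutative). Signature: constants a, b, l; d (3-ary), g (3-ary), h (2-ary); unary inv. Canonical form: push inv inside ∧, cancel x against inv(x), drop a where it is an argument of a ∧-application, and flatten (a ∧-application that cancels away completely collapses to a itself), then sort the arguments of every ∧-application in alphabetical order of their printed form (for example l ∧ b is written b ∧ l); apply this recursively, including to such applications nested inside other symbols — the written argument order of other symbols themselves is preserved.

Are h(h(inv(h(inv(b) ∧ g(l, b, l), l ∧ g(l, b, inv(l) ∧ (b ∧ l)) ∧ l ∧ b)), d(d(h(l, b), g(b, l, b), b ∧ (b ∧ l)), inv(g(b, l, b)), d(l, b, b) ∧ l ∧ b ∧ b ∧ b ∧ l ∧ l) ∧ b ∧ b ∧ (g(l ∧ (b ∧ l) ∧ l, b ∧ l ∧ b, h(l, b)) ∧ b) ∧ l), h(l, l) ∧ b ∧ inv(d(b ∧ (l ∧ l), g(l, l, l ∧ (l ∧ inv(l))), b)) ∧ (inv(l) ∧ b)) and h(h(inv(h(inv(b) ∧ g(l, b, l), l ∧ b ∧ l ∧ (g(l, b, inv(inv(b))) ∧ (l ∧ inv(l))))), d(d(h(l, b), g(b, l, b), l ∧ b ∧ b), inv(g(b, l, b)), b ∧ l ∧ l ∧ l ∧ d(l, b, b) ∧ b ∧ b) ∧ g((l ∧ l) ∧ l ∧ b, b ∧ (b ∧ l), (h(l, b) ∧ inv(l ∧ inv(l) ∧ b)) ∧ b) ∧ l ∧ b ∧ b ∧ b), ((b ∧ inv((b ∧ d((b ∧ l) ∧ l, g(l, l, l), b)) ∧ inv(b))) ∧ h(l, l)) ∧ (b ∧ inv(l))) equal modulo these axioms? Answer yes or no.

Left:  h(h(inv(h(inv(b) ∧ g(l, b, l), l ∧ g(l, b, inv(l) ∧ (b ∧ l)) ∧ l ∧ b)), d(d(h(l, b), g(b, l, b), b ∧ (b ∧ l)), inv(g(b, l, b)), d(l, b, b) ∧ l ∧ b ∧ b ∧ b ∧ l ∧ l) ∧ b ∧ b ∧ (g(l ∧ (b ∧ l) ∧ l, b ∧ l ∧ b, h(l, b)) ∧ b) ∧ l), h(l, l) ∧ b ∧ inv(d(b ∧ (l ∧ l), g(l, l, l ∧ (l ∧ inv(l))), b)) ∧ (inv(l) ∧ b))
  Work inside:  d(d(h(l, b), g(b, l, b), b ∧ (b ∧ l)), inv(g(b, l, b)), d(l, b, b) ∧ l ∧ b ∧ b ∧ b ∧ l ∧ l) ∧ b ∧ b ∧ (g(l ∧ (b ∧ l) ∧ l, b ∧ l ∧ b, h(l, b)) ∧ b) ∧ l
  Combine occurrences:  d(d(h(l, b), g(b, l, b), b ∧ b ∧ l), inv(g(b, l, b)), b ∧ b ∧ b ∧ d(l, b, b) ∧ l ∧ l ∧ l) ∧ b ∧ b ∧ b ∧ g(b ∧ l ∧ l ∧ l, b ∧ b ∧ l, h(l, b)) ∧ l
  Sort arguments:  b ∧ b ∧ b ∧ d(d(h(l, b), g(b, l, b), b ∧ b ∧ l), inv(g(b, l, b)), b ∧ b ∧ b ∧ d(l, b, b) ∧ l ∧ l ∧ l) ∧ g(b ∧ l ∧ l ∧ l, b ∧ b ∧ l, h(l, b)) ∧ l
  Reassemble:  h(h(inv(h(g(l, b, l) ∧ inv(b), b ∧ g(l, b, b) ∧ l ∧ l)), b ∧ b ∧ b ∧ d(d(h(l, b), g(b, l, b), b ∧ b ∧ l), inv(g(b, l, b)), b ∧ b ∧ b ∧ d(l, b, b) ∧ l ∧ l ∧ l) ∧ g(b ∧ l ∧ l ∧ l, b ∧ b ∧ l, h(l, b)) ∧ l), b ∧ b ∧ h(l, l) ∧ inv(d(b ∧ l ∧ l, g(l, l, l), b)) ∧ inv(l))
Right:  h(h(inv(h(inv(b) ∧ g(l, b, l), l ∧ b ∧ l ∧ (g(l, b, inv(inv(b))) ∧ (l ∧ inv(l))))), d(d(h(l, b), g(b, l, b), l ∧ b ∧ b), inv(g(b, l, b)), b ∧ l ∧ l ∧ l ∧ d(l, b, b) ∧ b ∧ b) ∧ g((l ∧ l) ∧ l ∧ b, b ∧ (b ∧ l), (h(l, b) ∧ inv(l ∧ inv(l) ∧ b)) ∧ b) ∧ l ∧ b ∧ b ∧ b), ((b ∧ inv((b ∧ d((b ∧ l) ∧ l, g(l, l, l), b)) ∧ inv(b))) ∧ h(l, l)) ∧ (b ∧ inv(l)))
  Work inside:  d(d(h(l, b), g(b, l, b), l ∧ b ∧ b), inv(g(b, l, b)), b ∧ l ∧ l ∧ l ∧ d(l, b, b) ∧ b ∧ b) ∧ g((l ∧ l) ∧ l ∧ b, b ∧ (b ∧ l), (h(l, b) ∧ inv(l ∧ inv(l) ∧ b)) ∧ b) ∧ l ∧ b ∧ b ∧ b
  Push inv inside:  distribute inv over ∧ and collapse double inv
  Combine occurrences:  d(d(h(l, b), g(b, l, b), b ∧ b ∧ l), inv(g(b, l, b)), b ∧ b ∧ b ∧ d(l, b, b) ∧ l ∧ l ∧ l) ∧ g(b ∧ l ∧ l ∧ l, b ∧ b ∧ l, h(l, b)) ∧ l ∧ b ∧ b ∧ b
  Order the arguments:  b ∧ b ∧ b ∧ d(d(h(l, b), g(b, l, b), b ∧ b ∧ l), inv(g(b, l, b)), b ∧ b ∧ b ∧ d(l, b, b) ∧ l ∧ l ∧ l) ∧ g(b ∧ l ∧ l ∧ l, b ∧ b ∧ l, h(l, b)) ∧ l
  Put back:  h(h(inv(h(g(l, b, l) ∧ inv(b), b ∧ g(l, b, b) ∧ l ∧ l)), b ∧ b ∧ b ∧ d(d(h(l, b), g(b, l, b), b ∧ b ∧ l), inv(g(b, l, b)), b ∧ b ∧ b ∧ d(l, b, b) ∧ l ∧ l ∧ l) ∧ g(b ∧ l ∧ l ∧ l, b ∧ b ∧ l, h(l, b)) ∧ l), b ∧ b ∧ h(l, l) ∧ inv(d(b ∧ l ∧ l, g(l, l, l), b)) ∧ inv(l))

Answer: yes — both canonical forms are h(h(inv(h(g(l, b, l) ∧ inv(b), b ∧ g(l, b, b) ∧ l ∧ l)), b ∧ b ∧ b ∧ d(d(h(l, b), g(b, l, b), b ∧ b ∧ l), inv(g(b, l, b)), b ∧ b ∧ b ∧ d(l, b, b) ∧ l ∧ l ∧ l) ∧ g(b ∧ l ∧ l ∧ l, b ∧ b ∧ l, h(l, b)) ∧ l), b ∧ b ∧ h(l, l) ∧ inv(d(b ∧ l ∧ l, g(l, l, l), b)) ∧ inv(l))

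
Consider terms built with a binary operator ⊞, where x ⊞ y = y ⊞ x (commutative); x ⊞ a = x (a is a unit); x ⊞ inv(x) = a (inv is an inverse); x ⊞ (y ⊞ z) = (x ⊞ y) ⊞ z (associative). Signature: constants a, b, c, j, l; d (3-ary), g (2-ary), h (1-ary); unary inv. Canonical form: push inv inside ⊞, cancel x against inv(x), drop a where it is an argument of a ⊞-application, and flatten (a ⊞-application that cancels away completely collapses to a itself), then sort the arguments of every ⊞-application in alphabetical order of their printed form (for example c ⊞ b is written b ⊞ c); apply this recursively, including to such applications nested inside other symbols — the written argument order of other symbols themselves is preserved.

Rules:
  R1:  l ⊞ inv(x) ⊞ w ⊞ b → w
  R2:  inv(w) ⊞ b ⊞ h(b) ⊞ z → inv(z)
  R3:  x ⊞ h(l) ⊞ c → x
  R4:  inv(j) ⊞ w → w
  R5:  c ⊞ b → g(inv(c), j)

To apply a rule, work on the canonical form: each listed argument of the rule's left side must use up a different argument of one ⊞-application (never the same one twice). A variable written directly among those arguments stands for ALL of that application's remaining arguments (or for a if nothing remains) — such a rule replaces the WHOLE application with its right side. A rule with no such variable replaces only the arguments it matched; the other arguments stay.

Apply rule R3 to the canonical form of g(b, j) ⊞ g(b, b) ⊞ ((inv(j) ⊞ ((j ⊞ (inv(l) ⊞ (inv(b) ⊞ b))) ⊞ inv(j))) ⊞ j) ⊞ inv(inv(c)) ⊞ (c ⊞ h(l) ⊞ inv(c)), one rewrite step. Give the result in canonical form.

Canonical form:  c ⊞ g(b, b) ⊞ g(b, j) ⊞ h(l) ⊞ inv(l)
R3 matches:  uses c, h(l);  x := g(b, b) ⊞ g(b, j) ⊞ inv(l)
The variable takes the whole remainder — replace the entire application.
Result:  g(b, b) ⊞ g(b, j) ⊞ inv(l)

Answer: g(b, b) ⊞ g(b, j) ⊞ inv(l)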